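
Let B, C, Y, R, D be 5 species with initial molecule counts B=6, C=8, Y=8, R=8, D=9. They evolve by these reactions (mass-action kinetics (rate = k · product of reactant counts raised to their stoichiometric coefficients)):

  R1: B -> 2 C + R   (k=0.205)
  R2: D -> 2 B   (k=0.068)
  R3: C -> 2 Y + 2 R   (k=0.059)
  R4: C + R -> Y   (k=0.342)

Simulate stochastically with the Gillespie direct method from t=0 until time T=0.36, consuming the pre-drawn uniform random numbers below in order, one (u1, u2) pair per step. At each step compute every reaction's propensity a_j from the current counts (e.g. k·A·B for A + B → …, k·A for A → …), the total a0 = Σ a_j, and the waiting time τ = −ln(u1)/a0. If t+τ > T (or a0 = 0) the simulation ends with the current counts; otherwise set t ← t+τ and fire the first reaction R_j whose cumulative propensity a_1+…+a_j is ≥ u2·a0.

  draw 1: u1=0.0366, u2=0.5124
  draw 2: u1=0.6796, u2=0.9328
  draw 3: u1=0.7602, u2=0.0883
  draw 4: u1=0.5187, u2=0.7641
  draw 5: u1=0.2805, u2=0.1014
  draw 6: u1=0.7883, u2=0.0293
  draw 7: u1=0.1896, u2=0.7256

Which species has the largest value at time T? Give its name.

t=0.000: B=6 C=8 Y=8 R=8 D=9
Draw 1: a1=1.230, a2=0.612, a3=0.472, a4=21.888, a0=24.202; τ=−ln(0.0366)/24.202=0.137 → t=0.137; u2·a0=0.5124·24.202=12.401; a1+…+a3=2.314 < 12.401 ≤ a1+…+a4=24.202 → R4 fires; B=6 C=7 Y=9 R=7 D=9
Draw 2: a1=1.230, a2=0.612, a3=0.413, a4=16.758, a0=19.013; τ=−ln(0.6796)/19.013=0.020 → t=0.157; u2·a0=0.9328·19.013=17.735; a1+…+a3=2.255 < 17.735 ≤ a1+…+a4=19.013 → R4 fires; B=6 C=6 Y=10 R=6 D=9
Draw 3: a1=1.230, a2=0.612, a3=0.354, a4=12.312, a0=14.508; τ=−ln(0.7602)/14.508=0.019 → t=0.176; u2·a0=0.0883·14.508=1.281; a1=1.230 < 1.281 ≤ a1+a2=1.842 → R2 fires; B=8 C=6 Y=10 R=6 D=8
Draw 4: a1=1.640, a2=0.544, a3=0.354, a4=12.312, a0=14.850; τ=−ln(0.5187)/14.850=0.044 → t=0.220; u2·a0=0.7641·14.850=11.347; a1+…+a3=2.538 < 11.347 ≤ a1+…+a4=14.850 → R4 fires; B=8 C=5 Y=11 R=5 D=8
Draw 5: a1=1.640, a2=0.544, a3=0.295, a4=8.550, a0=11.029; τ=−ln(0.2805)/11.029=0.115 → t=0.335; u2·a0=0.1014·11.029=1.118 ≤ a1=1.640 → R1 fires; B=7 C=7 Y=11 R=6 D=8
Draw 6: a1=1.435, a2=0.544, a3=0.413, a4=14.364, a0=16.756; τ=−ln(0.7883)/16.756=0.014 → t=0.350; u2·a0=0.0293·16.756=0.491 ≤ a1=1.435 → R1 fires; B=6 C=9 Y=11 R=7 D=8
Draw 7: a1=1.230, a2=0.544, a3=0.531, a4=21.546, a0=23.851; τ=−ln(0.1896)/23.851=0.070 → t=0.419 > T=0.36: stop.
At T=0.36: B=6 C=9 Y=11 R=7 D=8; the largest is Y.

Dominant species at T: Y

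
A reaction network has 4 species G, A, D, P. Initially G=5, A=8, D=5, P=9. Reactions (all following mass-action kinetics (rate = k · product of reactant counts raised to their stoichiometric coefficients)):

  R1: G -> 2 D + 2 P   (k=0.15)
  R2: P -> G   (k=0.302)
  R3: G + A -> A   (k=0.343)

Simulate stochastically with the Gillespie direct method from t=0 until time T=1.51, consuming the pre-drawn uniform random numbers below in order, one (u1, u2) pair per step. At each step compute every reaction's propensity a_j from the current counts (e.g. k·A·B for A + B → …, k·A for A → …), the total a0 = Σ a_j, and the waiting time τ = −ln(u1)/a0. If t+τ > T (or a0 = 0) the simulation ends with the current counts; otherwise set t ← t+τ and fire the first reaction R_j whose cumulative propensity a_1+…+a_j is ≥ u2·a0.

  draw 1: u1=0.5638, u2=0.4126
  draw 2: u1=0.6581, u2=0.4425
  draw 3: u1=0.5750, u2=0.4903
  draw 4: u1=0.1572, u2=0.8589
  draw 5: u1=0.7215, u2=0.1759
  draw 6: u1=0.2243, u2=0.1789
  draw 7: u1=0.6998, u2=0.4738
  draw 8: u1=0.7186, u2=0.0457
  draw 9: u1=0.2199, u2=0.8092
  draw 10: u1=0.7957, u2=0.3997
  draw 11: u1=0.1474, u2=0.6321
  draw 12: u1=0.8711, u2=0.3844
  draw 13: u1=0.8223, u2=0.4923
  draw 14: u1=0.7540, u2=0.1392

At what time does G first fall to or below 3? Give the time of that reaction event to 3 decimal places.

Threshold first reached at t = 0.063

t=0.000: G=5 A=8 D=5 P=9
Draw 1: a1=0.750, a2=2.718, a3=13.720, a0=17.188; τ=−ln(0.5638)/17.188=0.033 → t=0.033; u2·a0=0.4126·17.188=7.092; a1+a2=3.468 < 7.092 ≤ a1+…+a3=17.188 → R3 fires; G=4 A=8 D=5 P=9
Draw 2: a1=0.600, a2=2.718, a3=10.976, a0=14.294; τ=−ln(0.6581)/14.294=0.029 → t=0.063; u2·a0=0.4425·14.294=6.325; a1+a2=3.318 < 6.325 ≤ a1+…+a3=14.294 → R3 fires; G=3 A=8 D=5 P=9
Draw 3: a1=0.450, a2=2.718, a3=8.232, a0=11.400; τ=−ln(0.5750)/11.400=0.049 → t=0.111; u2·a0=0.4903·11.400=5.589; a1+a2=3.168 < 5.589 ≤ a1+…+a3=11.400 → R3 fires; G=2 A=8 D=5 P=9
Draw 4: a1=0.300, a2=2.718, a3=5.488, a0=8.506; τ=−ln(0.1572)/8.506=0.218 → t=0.329; u2·a0=0.8589·8.506=7.306; a1+a2=3.018 < 7.306 ≤ a1+…+a3=8.506 → R3 fires; G=1 A=8 D=5 P=9
Draw 5: a1=0.150, a2=2.718, a3=2.744, a0=5.612; τ=−ln(0.7215)/5.612=0.058 → t=0.387; u2·a0=0.1759·5.612=0.987; a1=0.150 < 0.987 ≤ a1+a2=2.868 → R2 fires; G=2 A=8 D=5 P=8
Draw 6: a1=0.300, a2=2.416, a3=5.488, a0=8.204; τ=−ln(0.2243)/8.204=0.182 → t=0.569; u2·a0=0.1789·8.204=1.468; a1=0.300 < 1.468 ≤ a1+a2=2.716 → R2 fires; G=3 A=8 D=5 P=7
Draw 7: a1=0.450, a2=2.114, a3=8.232, a0=10.796; τ=−ln(0.6998)/10.796=0.033 → t=0.602; u2·a0=0.4738·10.796=5.115; a1+a2=2.564 < 5.115 ≤ a1+…+a3=10.796 → R3 fires; G=2 A=8 D=5 P=7
Draw 8: a1=0.300, a2=2.114, a3=5.488, a0=7.902; τ=−ln(0.7186)/7.902=0.042 → t=0.644; u2·a0=0.0457·7.902=0.361; a1=0.300 < 0.361 ≤ a1+a2=2.414 → R2 fires; G=3 A=8 D=5 P=6
Draw 9: a1=0.450, a2=1.812, a3=8.232, a0=10.494; τ=−ln(0.2199)/10.494=0.144 → t=0.788; u2·a0=0.8092·10.494=8.492; a1+a2=2.262 < 8.492 ≤ a1+…+a3=10.494 → R3 fires; G=2 A=8 D=5 P=6
Draw 10: a1=0.300, a2=1.812, a3=5.488, a0=7.600; τ=−ln(0.7957)/7.600=0.030 → t=0.818; u2·a0=0.3997·7.600=3.038; a1+a2=2.112 < 3.038 ≤ a1+…+a3=7.600 → R3 fires; G=1 A=8 D=5 P=6
Draw 11: a1=0.150, a2=1.812, a3=2.744, a0=4.706; τ=−ln(0.1474)/4.706=0.407 → t=1.225; u2·a0=0.6321·4.706=2.975; a1+a2=1.962 < 2.975 ≤ a1+…+a3=4.706 → R3 fires; G=0 A=8 D=5 P=6
Draw 12: a1=0.000, a2=1.812, a3=0.000, a0=1.812; τ=−ln(0.8711)/1.812=0.076 → t=1.301; u2·a0=0.3844·1.812=0.697; a1=0.000 < 0.697 ≤ a1+a2=1.812 → R2 fires; G=1 A=8 D=5 P=5
Draw 13: a1=0.150, a2=1.510, a3=2.744, a0=4.404; τ=−ln(0.8223)/4.404=0.044 → t=1.346; u2·a0=0.4923·4.404=2.168; a1+a2=1.660 < 2.168 ≤ a1+…+a3=4.404 → R3 fires; G=0 A=8 D=5 P=5
Draw 14: a1=0.000, a2=1.510, a3=0.000, a0=1.510; τ=−ln(0.7540)/1.510=0.187 → t=1.533 > T=1.51: stop.
G first becomes ≤ 3 when it reaches 3 at the event at t=0.063.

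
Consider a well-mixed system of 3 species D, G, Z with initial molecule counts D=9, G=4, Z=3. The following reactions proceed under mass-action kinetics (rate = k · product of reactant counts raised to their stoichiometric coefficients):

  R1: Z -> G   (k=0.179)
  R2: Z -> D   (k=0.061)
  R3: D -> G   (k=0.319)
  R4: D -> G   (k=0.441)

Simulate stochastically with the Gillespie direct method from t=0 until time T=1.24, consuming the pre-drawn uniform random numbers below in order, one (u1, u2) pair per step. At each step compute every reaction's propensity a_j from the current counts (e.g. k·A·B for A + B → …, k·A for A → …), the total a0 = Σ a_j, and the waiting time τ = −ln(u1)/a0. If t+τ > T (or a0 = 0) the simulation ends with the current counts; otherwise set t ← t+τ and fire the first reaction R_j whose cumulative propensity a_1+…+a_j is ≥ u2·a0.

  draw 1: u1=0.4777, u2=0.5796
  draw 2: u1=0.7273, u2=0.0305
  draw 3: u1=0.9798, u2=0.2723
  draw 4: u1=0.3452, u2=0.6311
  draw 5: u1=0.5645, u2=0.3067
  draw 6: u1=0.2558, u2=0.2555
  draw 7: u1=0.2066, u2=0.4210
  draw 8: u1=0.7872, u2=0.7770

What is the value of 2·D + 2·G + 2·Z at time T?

Check how each reaction changes W = 2·D + 2·G + 2·Z (weight of products minus weight of reactants):
R1: Z -> G: (2·1) − (2·1) = 2 − 2 = 0
R2: Z -> D: (2·1) − (2·1) = 2 − 2 = 0
R3: D -> G: (2·1) − (2·1) = 2 − 2 = 0
R4: D -> G: (2·1) − (2·1) = 2 − 2 = 0
Every reaction leaves W unchanged, so W is conserved and no simulation is needed: W(T) = W(0) = 2·9 + 2·4 + 2·3 = 32

Value at T = 32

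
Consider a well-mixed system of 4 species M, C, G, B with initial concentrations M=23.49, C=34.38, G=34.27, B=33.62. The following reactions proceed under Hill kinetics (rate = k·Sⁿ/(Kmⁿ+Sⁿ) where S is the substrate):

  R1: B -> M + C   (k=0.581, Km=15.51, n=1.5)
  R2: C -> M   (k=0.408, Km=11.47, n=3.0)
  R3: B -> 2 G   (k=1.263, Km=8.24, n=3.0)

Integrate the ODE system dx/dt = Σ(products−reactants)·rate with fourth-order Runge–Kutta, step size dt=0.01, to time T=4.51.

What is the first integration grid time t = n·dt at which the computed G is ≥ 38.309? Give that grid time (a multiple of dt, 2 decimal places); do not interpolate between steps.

Threshold first reached at t = 1.63

RK4 with dt=0.01: 451 steps to T=4.51. Trajectory (selected grid times):
t=0.00: M=23.49 C=34.38 G=34.27 B=33.62
t=0.50: M=23.91 C=34.40 G=35.51 B=32.78
t=1.00: M=24.32 C=34.42 G=36.76 B=31.94
t=1.50: M=24.73 C=34.44 G=38.00 B=31.10
t=1.62: M=24.83 C=34.45 G=38.29 B=30.90
t=1.63: M=24.84 C=34.45 G=38.32 B=30.89
t=2.00: M=25.14 C=34.46 G=39.24 B=30.27
t=2.51: M=25.56 C=34.48 G=40.50 B=29.42
t=3.01: M=25.97 C=34.49 G=41.73 B=28.60
t=3.51: M=26.37 C=34.50 G=42.96 B=27.77
t=4.01: M=26.77 C=34.50 G=44.19 B=26.96
t=4.51: M=27.17 C=34.51 G=45.42 B=26.14
G(1.62)=38.295 < 38.309 but G(1.63)=38.320 ≥ 38.309, so the first grid time is t=1.63.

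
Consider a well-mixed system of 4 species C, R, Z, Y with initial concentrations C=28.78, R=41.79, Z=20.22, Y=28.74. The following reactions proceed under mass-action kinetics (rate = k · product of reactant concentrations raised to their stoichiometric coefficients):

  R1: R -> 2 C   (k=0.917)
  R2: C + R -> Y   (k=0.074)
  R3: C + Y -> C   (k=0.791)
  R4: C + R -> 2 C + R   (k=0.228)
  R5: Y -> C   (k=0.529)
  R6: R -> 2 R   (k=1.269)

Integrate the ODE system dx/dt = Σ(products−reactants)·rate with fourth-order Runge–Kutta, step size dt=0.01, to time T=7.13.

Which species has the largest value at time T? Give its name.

RK4 with dt=0.01: 713 steps to T=7.13. Trajectory (selected grid times):
t=0.00: C=28.78 R=41.79 Z=20.22 Y=28.74
t=0.79: C=137.94 R=0.08 Z=20.22 Y=0.01
t=1.58: C=138.12 R=0.00 Z=20.22 Y=0.00
t=2.38: C=138.12 R=0.00 Z=20.22 Y=0.00
t=3.17: C=138.12 R=0.00 Z=20.22 Y=0.00
t=3.96: C=138.12 R=0.00 Z=20.22 Y=0.00
t=4.75: C=138.12 R=0.00 Z=20.22 Y=0.00
t=5.55: C=138.12 R=0.00 Z=20.22 Y=0.00
t=6.34: C=138.12 R=0.00 Z=20.22 Y=0.00
t=7.13: C=138.12 R=0.00 Z=20.22 Y=0.00
At T=7.13: C=138.12 R=0.00 Z=20.22 Y=0.00; the largest is C.

Dominant species at T: C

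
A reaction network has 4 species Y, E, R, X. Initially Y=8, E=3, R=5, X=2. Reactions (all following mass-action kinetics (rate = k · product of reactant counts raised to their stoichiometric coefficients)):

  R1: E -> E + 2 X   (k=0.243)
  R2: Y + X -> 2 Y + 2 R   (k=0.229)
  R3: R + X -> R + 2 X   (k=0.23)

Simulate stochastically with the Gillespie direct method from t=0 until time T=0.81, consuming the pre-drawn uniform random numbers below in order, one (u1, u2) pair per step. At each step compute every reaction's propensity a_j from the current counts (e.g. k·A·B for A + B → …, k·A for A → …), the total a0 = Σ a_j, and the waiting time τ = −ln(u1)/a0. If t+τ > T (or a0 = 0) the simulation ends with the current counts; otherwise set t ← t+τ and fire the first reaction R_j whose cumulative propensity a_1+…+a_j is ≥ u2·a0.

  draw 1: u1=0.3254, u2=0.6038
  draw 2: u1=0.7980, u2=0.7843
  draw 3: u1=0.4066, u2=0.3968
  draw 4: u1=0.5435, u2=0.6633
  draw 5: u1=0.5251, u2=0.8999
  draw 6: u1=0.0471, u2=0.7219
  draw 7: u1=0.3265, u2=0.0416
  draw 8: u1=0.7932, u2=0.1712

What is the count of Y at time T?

Y at T = 11

t=0.000: Y=8 E=3 R=5 X=2
Draw 1: a1=0.729, a2=3.664, a3=2.300, a0=6.693; τ=−ln(0.3254)/6.693=0.168 → t=0.168; u2·a0=0.6038·6.693=4.041; a1=0.729 < 4.041 ≤ a1+a2=4.393 → R2 fires; Y=9 E=3 R=7 X=1
Draw 2: a1=0.729, a2=2.061, a3=1.610, a0=4.400; τ=−ln(0.7980)/4.400=0.051 → t=0.219; u2·a0=0.7843·4.400=3.451; a1+a2=2.790 < 3.451 ≤ a1+…+a3=4.400 → R3 fires; Y=9 E=3 R=7 X=2
Draw 3: a1=0.729, a2=4.122, a3=3.220, a0=8.071; τ=−ln(0.4066)/8.071=0.112 → t=0.331; u2·a0=0.3968·8.071=3.203; a1=0.729 < 3.203 ≤ a1+a2=4.851 → R2 fires; Y=10 E=3 R=9 X=1
Draw 4: a1=0.729, a2=2.290, a3=2.070, a0=5.089; τ=−ln(0.5435)/5.089=0.120 → t=0.450; u2·a0=0.6633·5.089=3.376; a1+a2=3.019 < 3.376 ≤ a1+…+a3=5.089 → R3 fires; Y=10 E=3 R=9 X=2
Draw 5: a1=0.729, a2=4.580, a3=4.140, a0=9.449; τ=−ln(0.5251)/9.449=0.068 → t=0.519; u2·a0=0.8999·9.449=8.503; a1+a2=5.309 < 8.503 ≤ a1+…+a3=9.449 → R3 fires; Y=10 E=3 R=9 X=3
Draw 6: a1=0.729, a2=6.870, a3=6.210, a0=13.809; τ=−ln(0.0471)/13.809=0.221 → t=0.740; u2·a0=0.7219·13.809=9.969; a1+a2=7.599 < 9.969 ≤ a1+…+a3=13.809 → R3 fires; Y=10 E=3 R=9 X=4
Draw 7: a1=0.729, a2=9.160, a3=8.280, a0=18.169; τ=−ln(0.3265)/18.169=0.062 → t=0.801; u2·a0=0.0416·18.169=0.756; a1=0.729 < 0.756 ≤ a1+a2=9.889 → R2 fires; Y=11 E=3 R=11 X=3
Draw 8: a1=0.729, a2=7.557, a3=7.590, a0=15.876; τ=−ln(0.7932)/15.876=0.015 → t=0.816 > T=0.81: stop.
Read off Y at T=0.81: 11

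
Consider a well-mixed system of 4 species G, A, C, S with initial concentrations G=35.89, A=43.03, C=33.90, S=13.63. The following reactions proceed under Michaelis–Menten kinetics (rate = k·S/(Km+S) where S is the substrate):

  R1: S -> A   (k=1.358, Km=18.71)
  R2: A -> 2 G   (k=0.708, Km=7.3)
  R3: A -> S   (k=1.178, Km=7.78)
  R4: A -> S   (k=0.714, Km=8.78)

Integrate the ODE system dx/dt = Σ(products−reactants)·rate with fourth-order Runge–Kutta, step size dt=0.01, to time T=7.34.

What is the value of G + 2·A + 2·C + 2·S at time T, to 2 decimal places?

Value at T = 217.01

Check how each reaction changes W = G + 2·A + 2·C + 2·S (weight of products minus weight of reactants):
R1: S -> A: (2·1) − (2·1) = 2 − 2 = 0
R2: A -> 2 G: (1·2) − (2·1) = 2 − 2 = 0
R3: A -> S: (2·1) − (2·1) = 2 − 2 = 0
R4: A -> S: (2·1) − (2·1) = 2 − 2 = 0
Every reaction leaves W unchanged, so W is conserved and no simulation is needed: W(T) = W(0) = 35.89 + 2·43.03 + 2·33.90 + 2·13.63 = 217.01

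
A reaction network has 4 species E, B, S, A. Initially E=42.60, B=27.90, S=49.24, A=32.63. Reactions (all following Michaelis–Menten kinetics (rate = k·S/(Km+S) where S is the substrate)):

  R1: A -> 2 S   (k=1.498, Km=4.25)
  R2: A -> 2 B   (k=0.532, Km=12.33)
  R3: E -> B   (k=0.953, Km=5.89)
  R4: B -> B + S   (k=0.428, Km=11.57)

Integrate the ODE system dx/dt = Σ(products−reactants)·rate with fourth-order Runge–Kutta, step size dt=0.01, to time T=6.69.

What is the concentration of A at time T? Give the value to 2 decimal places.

A at T = 21.55

RK4 with dt=0.01: 669 steps to T=6.69. Trajectory (selected grid times):
t=0.00: E=42.60 B=27.90 S=49.24 A=32.63
t=0.74: E=41.98 B=29.09 S=51.42 A=31.37
t=1.49: E=41.35 B=30.28 S=53.63 A=30.10
t=2.23: E=40.74 B=31.45 S=55.80 A=28.85
t=2.97: E=40.12 B=32.62 S=57.95 A=27.61
t=3.72: E=39.50 B=33.79 S=60.13 A=26.37
t=4.46: E=38.89 B=34.93 S=62.27 A=25.15
t=5.20: E=38.27 B=36.07 S=64.40 A=23.94
t=5.95: E=37.66 B=37.21 S=66.55 A=22.73
t=6.69: E=37.05 B=38.33 S=68.65 A=21.55
Read off A at T=6.69: 21.55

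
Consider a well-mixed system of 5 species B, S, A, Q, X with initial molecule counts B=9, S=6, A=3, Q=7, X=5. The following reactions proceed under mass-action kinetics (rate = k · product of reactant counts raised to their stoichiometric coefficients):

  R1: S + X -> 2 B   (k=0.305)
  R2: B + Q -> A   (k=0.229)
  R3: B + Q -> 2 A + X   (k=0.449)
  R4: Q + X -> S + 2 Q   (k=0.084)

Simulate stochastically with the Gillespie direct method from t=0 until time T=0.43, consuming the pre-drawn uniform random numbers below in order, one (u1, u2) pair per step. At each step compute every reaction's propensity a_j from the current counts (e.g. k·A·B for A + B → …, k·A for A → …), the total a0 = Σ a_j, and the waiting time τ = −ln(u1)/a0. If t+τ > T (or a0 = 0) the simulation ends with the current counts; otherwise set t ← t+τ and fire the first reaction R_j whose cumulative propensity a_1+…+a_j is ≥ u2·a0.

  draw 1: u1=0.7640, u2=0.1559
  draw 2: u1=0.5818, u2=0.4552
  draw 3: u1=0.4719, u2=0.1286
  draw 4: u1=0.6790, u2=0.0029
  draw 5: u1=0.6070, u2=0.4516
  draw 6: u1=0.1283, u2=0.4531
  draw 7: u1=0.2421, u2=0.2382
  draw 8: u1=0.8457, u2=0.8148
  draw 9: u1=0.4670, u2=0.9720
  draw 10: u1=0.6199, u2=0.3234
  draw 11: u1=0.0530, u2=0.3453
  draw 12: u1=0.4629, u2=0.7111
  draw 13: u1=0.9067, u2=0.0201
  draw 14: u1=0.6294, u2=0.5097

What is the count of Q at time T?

t=0.000: B=9 S=6 A=3 Q=7 X=5
Draw 1: a1=9.150, a2=14.427, a3=28.287, a4=2.940, a0=54.804; τ=−ln(0.7640)/54.804=0.005 → t=0.005; u2·a0=0.1559·54.804=8.544 ≤ a1=9.150 → R1 fires; B=11 S=5 A=3 Q=7 X=4
Draw 2: a1=6.100, a2=17.633, a3=34.573, a4=2.352, a0=60.658; τ=−ln(0.5818)/60.658=0.009 → t=0.014; u2·a0=0.4552·60.658=27.612; a1+a2=23.733 < 27.612 ≤ a1+…+a3=58.306 → R3 fires; B=10 S=5 A=5 Q=6 X=5
Draw 3: a1=7.625, a2=13.740, a3=26.940, a4=2.520, a0=50.825; τ=−ln(0.4719)/50.825=0.015 → t=0.029; u2·a0=0.1286·50.825=6.536 ≤ a1=7.625 → R1 fires; B=12 S=4 A=5 Q=6 X=4
Draw 4: a1=4.880, a2=16.488, a3=32.328, a4=2.016, a0=55.712; τ=−ln(0.6790)/55.712=0.007 → t=0.036; u2·a0=0.0029·55.712=0.162 ≤ a1=4.880 → R1 fires; B=14 S=3 A=5 Q=6 X=3
Draw 5: a1=2.745, a2=19.236, a3=37.716, a4=1.512, a0=61.209; τ=−ln(0.6070)/61.209=0.008 → t=0.044; u2·a0=0.4516·61.209=27.642; a1+a2=21.981 < 27.642 ≤ a1+…+a3=59.697 → R3 fires; B=13 S=3 A=7 Q=5 X=4
Draw 6: a1=3.660, a2=14.885, a3=29.185, a4=1.680, a0=49.410; τ=−ln(0.1283)/49.410=0.042 → t=0.085; u2·a0=0.4531·49.410=22.388; a1+a2=18.545 < 22.388 ≤ a1+…+a3=47.730 → R3 fires; B=12 S=3 A=9 Q=4 X=5
Draw 7: a1=4.575, a2=10.992, a3=21.552, a4=1.680, a0=38.799; τ=−ln(0.2421)/38.799=0.037 → t=0.122; u2·a0=0.2382·38.799=9.242; a1=4.575 < 9.242 ≤ a1+a2=15.567 → R2 fires; B=11 S=3 A=10 Q=3 X=5
Draw 8: a1=4.575, a2=7.557, a3=14.817, a4=1.260, a0=28.209; τ=−ln(0.8457)/28.209=0.006 → t=0.128; u2·a0=0.8148·28.209=22.985; a1+a2=12.132 < 22.985 ≤ a1+…+a3=26.949 → R3 fires; B=10 S=3 A=12 Q=2 X=6
Draw 9: a1=5.490, a2=4.580, a3=8.980, a4=1.008, a0=20.058; τ=−ln(0.4670)/20.058=0.038 → t=0.166; u2·a0=0.9720·20.058=19.496; a1+…+a3=19.050 < 19.496 ≤ a1+…+a4=20.058 → R4 fires; B=10 S=4 A=12 Q=3 X=5
Draw 10: a1=6.100, a2=6.870, a3=13.470, a4=1.260, a0=27.700; τ=−ln(0.6199)/27.700=0.017 → t=0.183; u2·a0=0.3234·27.700=8.958; a1=6.100 < 8.958 ≤ a1+a2=12.970 → R2 fires; B=9 S=4 A=13 Q=2 X=5
Draw 11: a1=6.100, a2=4.122, a3=8.082, a4=0.840, a0=19.144; τ=−ln(0.0530)/19.144=0.153 → t=0.336; u2·a0=0.3453·19.144=6.610; a1=6.100 < 6.610 ≤ a1+a2=10.222 → R2 fires; B=8 S=4 A=14 Q=1 X=5
Draw 12: a1=6.100, a2=1.832, a3=3.592, a4=0.420, a0=11.944; τ=−ln(0.4629)/11.944=0.064 → t=0.401; u2·a0=0.7111·11.944=8.493; a1+a2=7.932 < 8.493 ≤ a1+…+a3=11.524 → R3 fires; B=7 S=4 A=16 Q=0 X=6
Draw 13: a1=7.320, a2=0.000, a3=0.000, a4=0.000, a0=7.320; τ=−ln(0.9067)/7.320=0.013 → t=0.414; u2·a0=0.0201·7.320=0.147 ≤ a1=7.320 → R1 fires; B=9 S=3 A=16 Q=0 X=5
Draw 14: a1=4.575, a2=0.000, a3=0.000, a4=0.000, a0=4.575; τ=−ln(0.6294)/4.575=0.101 → t=0.516 > T=0.43: stop.
Read off Q at T=0.43: 0

Q at T = 0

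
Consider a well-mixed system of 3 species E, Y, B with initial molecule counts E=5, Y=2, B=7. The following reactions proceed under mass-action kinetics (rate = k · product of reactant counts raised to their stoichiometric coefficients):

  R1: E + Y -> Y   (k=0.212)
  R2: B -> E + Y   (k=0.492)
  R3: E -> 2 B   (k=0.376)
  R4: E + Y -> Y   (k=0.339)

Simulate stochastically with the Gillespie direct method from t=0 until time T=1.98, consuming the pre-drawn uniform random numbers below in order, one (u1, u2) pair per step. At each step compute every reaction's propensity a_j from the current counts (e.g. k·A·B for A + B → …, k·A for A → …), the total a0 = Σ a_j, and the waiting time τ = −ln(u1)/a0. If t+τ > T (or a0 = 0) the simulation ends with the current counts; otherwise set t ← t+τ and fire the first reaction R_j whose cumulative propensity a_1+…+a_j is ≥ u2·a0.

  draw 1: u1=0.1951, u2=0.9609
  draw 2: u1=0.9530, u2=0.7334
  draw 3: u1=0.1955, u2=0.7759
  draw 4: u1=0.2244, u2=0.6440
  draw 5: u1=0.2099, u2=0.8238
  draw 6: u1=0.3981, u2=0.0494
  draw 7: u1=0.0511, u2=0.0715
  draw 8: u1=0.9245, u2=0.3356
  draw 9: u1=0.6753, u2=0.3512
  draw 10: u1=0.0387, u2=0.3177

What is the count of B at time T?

B at T = 4

t=0.000: E=5 Y=2 B=7
Draw 1: a1=2.120, a2=3.444, a3=1.880, a4=3.390, a0=10.834; τ=−ln(0.1951)/10.834=0.151 → t=0.151; u2·a0=0.9609·10.834=10.410; a1+…+a3=7.444 < 10.410 ≤ a1+…+a4=10.834 → R4 fires; E=4 Y=2 B=7
Draw 2: a1=1.696, a2=3.444, a3=1.504, a4=2.712, a0=9.356; τ=−ln(0.9530)/9.356=0.005 → t=0.156; u2·a0=0.7334·9.356=6.862; a1+…+a3=6.644 < 6.862 ≤ a1+…+a4=9.356 → R4 fires; E=3 Y=2 B=7
Draw 3: a1=1.272, a2=3.444, a3=1.128, a4=2.034, a0=7.878; τ=−ln(0.1955)/7.878=0.207 → t=0.363; u2·a0=0.7759·7.878=6.113; a1+…+a3=5.844 < 6.113 ≤ a1+…+a4=7.878 → R4 fires; E=2 Y=2 B=7
Draw 4: a1=0.848, a2=3.444, a3=0.752, a4=1.356, a0=6.400; τ=−ln(0.2244)/6.400=0.233 → t=0.597; u2·a0=0.6440·6.400=4.122; a1=0.848 < 4.122 ≤ a1+a2=4.292 → R2 fires; E=3 Y=3 B=6
Draw 5: a1=1.908, a2=2.952, a3=1.128, a4=3.051, a0=9.039; τ=−ln(0.2099)/9.039=0.173 → t=0.769; u2·a0=0.8238·9.039=7.446; a1+…+a3=5.988 < 7.446 ≤ a1+…+a4=9.039 → R4 fires; E=2 Y=3 B=6
Draw 6: a1=1.272, a2=2.952, a3=0.752, a4=2.034, a0=7.010; τ=−ln(0.3981)/7.010=0.131 → t=0.901; u2·a0=0.0494·7.010=0.346 ≤ a1=1.272 → R1 fires; E=1 Y=3 B=6
Draw 7: a1=0.636, a2=2.952, a3=0.376, a4=1.017, a0=4.981; τ=−ln(0.0511)/4.981=0.597 → t=1.498; u2·a0=0.0715·4.981=0.356 ≤ a1=0.636 → R1 fires; E=0 Y=3 B=6
Draw 8: a1=0.000, a2=2.952, a3=0.000, a4=0.000, a0=2.952; τ=−ln(0.9245)/2.952=0.027 → t=1.524; u2·a0=0.3356·2.952=0.991; a1=0.000 < 0.991 ≤ a1+a2=2.952 → R2 fires; E=1 Y=4 B=5
Draw 9: a1=0.848, a2=2.460, a3=0.376, a4=1.356, a0=5.040; τ=−ln(0.6753)/5.040=0.078 → t=1.602; u2·a0=0.3512·5.040=1.770; a1=0.848 < 1.770 ≤ a1+a2=3.308 → R2 fires; E=2 Y=5 B=4
Draw 10: a1=2.120, a2=1.968, a3=0.752, a4=3.390, a0=8.230; τ=−ln(0.0387)/8.230=0.395 → t=1.997 > T=1.98: stop.
Read off B at T=1.98: 4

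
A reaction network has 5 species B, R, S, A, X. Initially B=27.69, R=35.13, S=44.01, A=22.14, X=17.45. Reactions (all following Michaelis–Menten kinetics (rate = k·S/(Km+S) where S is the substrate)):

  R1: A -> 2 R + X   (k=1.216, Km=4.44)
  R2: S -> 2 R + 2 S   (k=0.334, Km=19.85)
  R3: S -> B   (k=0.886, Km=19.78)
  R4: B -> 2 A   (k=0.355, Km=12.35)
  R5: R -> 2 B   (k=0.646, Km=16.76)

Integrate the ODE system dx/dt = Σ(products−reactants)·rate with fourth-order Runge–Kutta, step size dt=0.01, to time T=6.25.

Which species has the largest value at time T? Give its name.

Dominant species at T: R

RK4 with dt=0.01: 625 steps to T=6.25. Trajectory (selected grid times):
t=0.00: B=27.69 R=35.13 S=44.01 A=22.14 X=17.45
t=0.69: B=28.55 R=36.54 S=43.75 A=21.78 X=18.15
t=1.39: B=29.42 R=37.96 S=43.48 A=21.42 X=18.85
t=2.08: B=30.29 R=39.35 S=43.22 A=21.08 X=19.55
t=2.78: B=31.18 R=40.76 S=42.95 A=20.73 X=20.25
t=3.47: B=32.06 R=42.14 S=42.69 A=20.39 X=20.94
t=4.17: B=32.95 R=43.53 S=42.43 A=20.05 X=21.64
t=4.86: B=33.83 R=44.89 S=42.17 A=19.73 X=22.32
t=5.56: B=34.73 R=46.26 S=41.91 A=19.40 X=23.02
t=6.25: B=35.62 R=47.61 S=41.65 A=19.08 X=23.70
At T=6.25: B=35.62 R=47.61 S=41.65 A=19.08 X=23.70; the largest is R.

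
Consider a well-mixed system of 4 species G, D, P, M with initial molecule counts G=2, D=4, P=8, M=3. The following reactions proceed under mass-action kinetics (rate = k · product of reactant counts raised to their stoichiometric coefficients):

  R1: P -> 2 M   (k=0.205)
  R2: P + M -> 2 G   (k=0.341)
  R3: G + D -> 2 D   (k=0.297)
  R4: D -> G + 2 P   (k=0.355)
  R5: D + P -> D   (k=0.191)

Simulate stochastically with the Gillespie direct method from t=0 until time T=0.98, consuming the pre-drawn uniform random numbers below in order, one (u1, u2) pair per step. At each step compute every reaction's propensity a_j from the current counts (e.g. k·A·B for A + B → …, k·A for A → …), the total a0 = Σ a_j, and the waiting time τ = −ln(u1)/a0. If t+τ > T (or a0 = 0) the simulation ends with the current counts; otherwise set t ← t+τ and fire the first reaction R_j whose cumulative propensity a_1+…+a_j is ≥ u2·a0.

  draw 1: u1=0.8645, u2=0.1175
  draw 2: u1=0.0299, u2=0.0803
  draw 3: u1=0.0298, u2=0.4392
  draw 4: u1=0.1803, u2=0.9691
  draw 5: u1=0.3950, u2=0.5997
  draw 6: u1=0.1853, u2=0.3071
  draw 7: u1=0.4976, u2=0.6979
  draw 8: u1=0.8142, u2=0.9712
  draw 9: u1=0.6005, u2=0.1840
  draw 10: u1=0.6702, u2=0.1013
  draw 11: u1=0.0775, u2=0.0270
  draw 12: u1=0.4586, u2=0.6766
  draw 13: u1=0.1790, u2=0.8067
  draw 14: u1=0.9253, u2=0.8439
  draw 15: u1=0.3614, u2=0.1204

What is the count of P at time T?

P at T = 3

t=0.000: G=2 D=4 P=8 M=3
Draw 1: a1=1.640, a2=8.184, a3=2.376, a4=1.420, a5=6.112, a0=19.732; τ=−ln(0.8645)/19.732=0.007 → t=0.007; u2·a0=0.1175·19.732=2.319; a1=1.640 < 2.319 ≤ a1+a2=9.824 → R2 fires; G=4 D=4 P=7 M=2
Draw 2: a1=1.435, a2=4.774, a3=4.752, a4=1.420, a5=5.348, a0=17.729; τ=−ln(0.0299)/17.729=0.198 → t=0.205; u2·a0=0.0803·17.729=1.424 ≤ a1=1.435 → R1 fires; G=4 D=4 P=6 M=4
Draw 3: a1=1.230, a2=8.184, a3=4.752, a4=1.420, a5=4.584, a0=20.170; τ=−ln(0.0298)/20.170=0.174 → t=0.380; u2·a0=0.4392·20.170=8.859; a1=1.230 < 8.859 ≤ a1+a2=9.414 → R2 fires; G=6 D=4 P=5 M=3
Draw 4: a1=1.025, a2=5.115, a3=7.128, a4=1.420, a5=3.820, a0=18.508; τ=−ln(0.1803)/18.508=0.093 → t=0.472; u2·a0=0.9691·18.508=17.936; a1+…+a4=14.688 < 17.936 ≤ a1+…+a5=18.508 → R5 fires; G=6 D=4 P=4 M=3
Draw 5: a1=0.820, a2=4.092, a3=7.128, a4=1.420, a5=3.056, a0=16.516; τ=−ln(0.3950)/16.516=0.056 → t=0.528; u2·a0=0.5997·16.516=9.905; a1+a2=4.912 < 9.905 ≤ a1+…+a3=12.040 → R3 fires; G=5 D=5 P=4 M=3
Draw 6: a1=0.820, a2=4.092, a3=7.425, a4=1.775, a5=3.820, a0=17.932; τ=−ln(0.1853)/17.932=0.094 → t=0.622; u2·a0=0.3071·17.932=5.507; a1+a2=4.912 < 5.507 ≤ a1+…+a3=12.337 → R3 fires; G=4 D=6 P=4 M=3
Draw 7: a1=0.820, a2=4.092, a3=7.128, a4=2.130, a5=4.584, a0=18.754; τ=−ln(0.4976)/18.754=0.037 → t=0.660; u2·a0=0.6979·18.754=13.088; a1+…+a3=12.040 < 13.088 ≤ a1+…+a4=14.170 → R4 fires; G=5 D=5 P=6 M=3
Draw 8: a1=1.230, a2=6.138, a3=7.425, a4=1.775, a5=5.730, a0=22.298; τ=−ln(0.8142)/22.298=0.009 → t=0.669; u2·a0=0.9712·22.298=21.656; a1+…+a4=16.568 < 21.656 ≤ a1+…+a5=22.298 → R5 fires; G=5 D=5 P=5 M=3
Draw 9: a1=1.025, a2=5.115, a3=7.425, a4=1.775, a5=4.775, a0=20.115; τ=−ln(0.6005)/20.115=0.025 → t=0.694; u2·a0=0.1840·20.115=3.701; a1=1.025 < 3.701 ≤ a1+a2=6.140 → R2 fires; G=7 D=5 P=4 M=2
Draw 10: a1=0.820, a2=2.728, a3=10.395, a4=1.775, a5=3.820, a0=19.538; τ=−ln(0.6702)/19.538=0.020 → t=0.715; u2·a0=0.1013·19.538=1.979; a1=0.820 < 1.979 ≤ a1+a2=3.548 → R2 fires; G=9 D=5 P=3 M=1
Draw 11: a1=0.615, a2=1.023, a3=13.365, a4=1.775, a5=2.865, a0=19.643; τ=−ln(0.0775)/19.643=0.130 → t=0.845; u2·a0=0.0270·19.643=0.530 ≤ a1=0.615 → R1 fires; G=9 D=5 P=2 M=3
Draw 12: a1=0.410, a2=2.046, a3=13.365, a4=1.775, a5=1.910, a0=19.506; τ=−ln(0.4586)/19.506=0.040 → t=0.885; u2·a0=0.6766·19.506=13.198; a1+a2=2.456 < 13.198 ≤ a1+…+a3=15.821 → R3 fires; G=8 D=6 P=2 M=3
Draw 13: a1=0.410, a2=2.046, a3=14.256, a4=2.130, a5=2.292, a0=21.134; τ=−ln(0.1790)/21.134=0.081 → t=0.966; u2·a0=0.8067·21.134=17.049; a1+…+a3=16.712 < 17.049 ≤ a1+…+a4=18.842 → R4 fires; G=9 D=5 P=4 M=3
Draw 14: a1=0.820, a2=4.092, a3=13.365, a4=1.775, a5=3.820, a0=23.872; τ=−ln(0.9253)/23.872=0.003 → t=0.969; u2·a0=0.8439·23.872=20.146; a1+…+a4=20.052 < 20.146 ≤ a1+…+a5=23.872 → R5 fires; G=9 D=5 P=3 M=3
Draw 15: a1=0.615, a2=3.069, a3=13.365, a4=1.775, a5=2.865, a0=21.689; τ=−ln(0.3614)/21.689=0.047 → t=1.016 > T=0.98: stop.
Read off P at T=0.98: 3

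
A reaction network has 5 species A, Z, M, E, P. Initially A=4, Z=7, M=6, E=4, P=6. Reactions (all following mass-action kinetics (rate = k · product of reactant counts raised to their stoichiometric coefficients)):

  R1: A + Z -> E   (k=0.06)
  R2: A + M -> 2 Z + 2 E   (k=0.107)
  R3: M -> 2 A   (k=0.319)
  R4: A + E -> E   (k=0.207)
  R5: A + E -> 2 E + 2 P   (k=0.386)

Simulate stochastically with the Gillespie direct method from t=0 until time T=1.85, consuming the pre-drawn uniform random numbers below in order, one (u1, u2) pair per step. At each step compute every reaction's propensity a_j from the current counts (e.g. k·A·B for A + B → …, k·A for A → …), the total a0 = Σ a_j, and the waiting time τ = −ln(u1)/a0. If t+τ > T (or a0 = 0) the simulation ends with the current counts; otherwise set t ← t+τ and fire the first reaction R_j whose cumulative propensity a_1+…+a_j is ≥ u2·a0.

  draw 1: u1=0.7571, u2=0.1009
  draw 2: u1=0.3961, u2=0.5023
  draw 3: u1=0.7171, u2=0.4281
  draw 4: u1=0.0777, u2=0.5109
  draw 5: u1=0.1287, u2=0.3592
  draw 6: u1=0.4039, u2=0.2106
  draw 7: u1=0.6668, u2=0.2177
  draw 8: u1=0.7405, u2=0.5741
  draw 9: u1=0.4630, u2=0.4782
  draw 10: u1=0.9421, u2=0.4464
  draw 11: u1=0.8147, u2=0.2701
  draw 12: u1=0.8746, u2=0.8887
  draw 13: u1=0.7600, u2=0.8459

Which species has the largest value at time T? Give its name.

Dominant species at T: P

t=0.000: A=4 Z=7 M=6 E=4 P=6
Draw 1: a1=1.680, a2=2.568, a3=1.914, a4=3.312, a5=6.176, a0=15.650; τ=−ln(0.7571)/15.650=0.018 → t=0.018; u2·a0=0.1009·15.650=1.579 ≤ a1=1.680 → R1 fires; A=3 Z=6 M=6 E=5 P=6
Draw 2: a1=1.080, a2=1.926, a3=1.914, a4=3.105, a5=5.790, a0=13.815; τ=−ln(0.3961)/13.815=0.067 → t=0.085; u2·a0=0.5023·13.815=6.939; a1+…+a3=4.920 < 6.939 ≤ a1+…+a4=8.025 → R4 fires; A=2 Z=6 M=6 E=5 P=6
Draw 3: a1=0.720, a2=1.284, a3=1.914, a4=2.070, a5=3.860, a0=9.848; τ=−ln(0.7171)/9.848=0.034 → t=0.119; u2·a0=0.4281·9.848=4.216; a1+…+a3=3.918 < 4.216 ≤ a1+…+a4=5.988 → R4 fires; A=1 Z=6 M=6 E=5 P=6
Draw 4: a1=0.360, a2=0.642, a3=1.914, a4=1.035, a5=1.930, a0=5.881; τ=−ln(0.0777)/5.881=0.434 → t=0.553; u2·a0=0.5109·5.881=3.005; a1+…+a3=2.916 < 3.005 ≤ a1+…+a4=3.951 → R4 fires; A=0 Z=6 M=6 E=5 P=6
Draw 5: a1=0.000, a2=0.000, a3=1.914, a4=0.000, a5=0.000, a0=1.914; τ=−ln(0.1287)/1.914=1.071 → t=1.624; u2·a0=0.3592·1.914=0.688; a1+a2=0.000 < 0.688 ≤ a1+…+a3=1.914 → R3 fires; A=2 Z=6 M=5 E=5 P=6
Draw 6: a1=0.720, a2=1.070, a3=1.595, a4=2.070, a5=3.860, a0=9.315; τ=−ln(0.4039)/9.315=0.097 → t=1.722; u2·a0=0.2106·9.315=1.962; a1+a2=1.790 < 1.962 ≤ a1+…+a3=3.385 → R3 fires; A=4 Z=6 M=4 E=5 P=6
Draw 7: a1=1.440, a2=1.712, a3=1.276, a4=4.140, a5=7.720, a0=16.288; τ=−ln(0.6668)/16.288=0.025 → t=1.746; u2·a0=0.2177·16.288=3.546; a1+a2=3.152 < 3.546 ≤ a1+…+a3=4.428 → R3 fires; A=6 Z=6 M=3 E=5 P=6
Draw 8: a1=2.160, a2=1.926, a3=0.957, a4=6.210, a5=11.580, a0=22.833; τ=−ln(0.7405)/22.833=0.013 → t=1.760; u2·a0=0.5741·22.833=13.108; a1+…+a4=11.253 < 13.108 ≤ a1+…+a5=22.833 → R5 fires; A=5 Z=6 M=3 E=6 P=8
Draw 9: a1=1.800, a2=1.605, a3=0.957, a4=6.210, a5=11.580, a0=22.152; τ=−ln(0.4630)/22.152=0.035 → t=1.794; u2·a0=0.4782·22.152=10.593; a1+…+a4=10.572 < 10.593 ≤ a1+…+a5=22.152 → R5 fires; A=4 Z=6 M=3 E=7 P=10
Draw 10: a1=1.440, a2=1.284, a3=0.957, a4=5.796, a5=10.808, a0=20.285; τ=−ln(0.9421)/20.285=0.003 → t=1.797; u2·a0=0.4464·20.285=9.055; a1+…+a3=3.681 < 9.055 ≤ a1+…+a4=9.477 → R4 fires; A=3 Z=6 M=3 E=7 P=10
Draw 11: a1=1.080, a2=0.963, a3=0.957, a4=4.347, a5=8.106, a0=15.453; τ=−ln(0.8147)/15.453=0.013 → t=1.811; u2·a0=0.2701·15.453=4.174; a1+…+a3=3.000 < 4.174 ≤ a1+…+a4=7.347 → R4 fires; A=2 Z=6 M=3 E=7 P=10
Draw 12: a1=0.720, a2=0.642, a3=0.957, a4=2.898, a5=5.404, a0=10.621; τ=−ln(0.8746)/10.621=0.013 → t=1.823; u2·a0=0.8887·10.621=9.439; a1+…+a4=5.217 < 9.439 ≤ a1+…+a5=10.621 → R5 fires; A=1 Z=6 M=3 E=8 P=12
Draw 13: a1=0.360, a2=0.321, a3=0.957, a4=1.656, a5=3.088, a0=6.382; τ=−ln(0.7600)/6.382=0.043 → t=1.866 > T=1.85: stop.
At T=1.85: A=1 Z=6 M=3 E=8 P=12; the largest is P.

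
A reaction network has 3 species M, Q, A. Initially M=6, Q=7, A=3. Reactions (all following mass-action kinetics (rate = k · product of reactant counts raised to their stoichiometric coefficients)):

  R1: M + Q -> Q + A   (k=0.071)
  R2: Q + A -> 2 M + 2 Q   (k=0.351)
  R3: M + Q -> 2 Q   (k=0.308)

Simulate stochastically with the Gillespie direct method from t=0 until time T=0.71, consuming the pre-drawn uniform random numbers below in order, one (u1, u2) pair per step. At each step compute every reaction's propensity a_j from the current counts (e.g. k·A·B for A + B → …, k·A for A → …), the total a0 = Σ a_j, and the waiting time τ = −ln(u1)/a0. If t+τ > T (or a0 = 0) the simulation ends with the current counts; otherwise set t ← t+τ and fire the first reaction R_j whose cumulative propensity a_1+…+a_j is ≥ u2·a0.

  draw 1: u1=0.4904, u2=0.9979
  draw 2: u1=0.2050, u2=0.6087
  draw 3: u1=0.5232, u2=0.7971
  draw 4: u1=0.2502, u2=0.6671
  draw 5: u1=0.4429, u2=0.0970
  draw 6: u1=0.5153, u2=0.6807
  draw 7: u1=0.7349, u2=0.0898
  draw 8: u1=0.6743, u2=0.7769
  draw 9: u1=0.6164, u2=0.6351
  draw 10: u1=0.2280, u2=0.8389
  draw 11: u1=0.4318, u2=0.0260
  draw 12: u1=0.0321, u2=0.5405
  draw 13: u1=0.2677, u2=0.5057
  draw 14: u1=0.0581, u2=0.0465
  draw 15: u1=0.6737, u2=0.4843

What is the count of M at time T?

t=0.000: M=6 Q=7 A=3
Draw 1: a1=2.982, a2=7.371, a3=12.936, a0=23.289; τ=−ln(0.4904)/23.289=0.031 → t=0.031; u2·a0=0.9979·23.289=23.240; a1+a2=10.353 < 23.240 ≤ a1+…+a3=23.289 → R3 fires; M=5 Q=8 A=3
Draw 2: a1=2.840, a2=8.424, a3=12.320, a0=23.584; τ=−ln(0.2050)/23.584=0.067 → t=0.098; u2·a0=0.6087·23.584=14.356; a1+a2=11.264 < 14.356 ≤ a1+…+a3=23.584 → R3 fires; M=4 Q=9 A=3
Draw 3: a1=2.556, a2=9.477, a3=11.088, a0=23.121; τ=−ln(0.5232)/23.121=0.028 → t=0.126; u2·a0=0.7971·23.121=18.430; a1+a2=12.033 < 18.430 ≤ a1+…+a3=23.121 → R3 fires; M=3 Q=10 A=3
Draw 4: a1=2.130, a2=10.530, a3=9.240, a0=21.900; τ=−ln(0.2502)/21.900=0.063 → t=0.189; u2·a0=0.6671·21.900=14.609; a1+a2=12.660 < 14.609 ≤ a1+…+a3=21.900 → R3 fires; M=2 Q=11 A=3
Draw 5: a1=1.562, a2=11.583, a3=6.776, a0=19.921; τ=−ln(0.4429)/19.921=0.041 → t=0.230; u2·a0=0.0970·19.921=1.932; a1=1.562 < 1.932 ≤ a1+a2=13.145 → R2 fires; M=4 Q=12 A=2
Draw 6: a1=3.408, a2=8.424, a3=14.784, a0=26.616; τ=−ln(0.5153)/26.616=0.025 → t=0.255; u2·a0=0.6807·26.616=18.118; a1+a2=11.832 < 18.118 ≤ a1+…+a3=26.616 → R3 fires; M=3 Q=13 A=2
Draw 7: a1=2.769, a2=9.126, a3=12.012, a0=23.907; τ=−ln(0.7349)/23.907=0.013 → t=0.268; u2·a0=0.0898·23.907=2.147 ≤ a1=2.769 → R1 fires; M=2 Q=13 A=3
Draw 8: a1=1.846, a2=13.689, a3=8.008, a0=23.543; τ=−ln(0.6743)/23.543=0.017 → t=0.284; u2·a0=0.7769·23.543=18.291; a1+a2=15.535 < 18.291 ≤ a1+…+a3=23.543 → R3 fires; M=1 Q=14 A=3
Draw 9: a1=0.994, a2=14.742, a3=4.312, a0=20.048; τ=−ln(0.6164)/20.048=0.024 → t=0.309; u2·a0=0.6351·20.048=12.732; a1=0.994 < 12.732 ≤ a1+a2=15.736 → R2 fires; M=3 Q=15 A=2
Draw 10: a1=3.195, a2=10.530, a3=13.860, a0=27.585; τ=−ln(0.2280)/27.585=0.054 → t=0.362; u2·a0=0.8389·27.585=23.141; a1+a2=13.725 < 23.141 ≤ a1+…+a3=27.585 → R3 fires; M=2 Q=16 A=2
Draw 11: a1=2.272, a2=11.232, a3=9.856, a0=23.360; τ=−ln(0.4318)/23.360=0.036 → t=0.398; u2·a0=0.0260·23.360=0.607 ≤ a1=2.272 → R1 fires; M=1 Q=16 A=3
Draw 12: a1=1.136, a2=16.848, a3=4.928, a0=22.912; τ=−ln(0.0321)/22.912=0.150 → t=0.548; u2·a0=0.5405·22.912=12.384; a1=1.136 < 12.384 ≤ a1+a2=17.984 → R2 fires; M=3 Q=17 A=2
Draw 13: a1=3.621, a2=11.934, a3=15.708, a0=31.263; τ=−ln(0.2677)/31.263=0.042 → t=0.590; u2·a0=0.5057·31.263=15.810; a1+a2=15.555 < 15.810 ≤ a1+…+a3=31.263 → R3 fires; M=2 Q=18 A=2
Draw 14: a1=2.556, a2=12.636, a3=11.088, a0=26.280; τ=−ln(0.0581)/26.280=0.108 → t=0.699; u2·a0=0.0465·26.280=1.222 ≤ a1=2.556 → R1 fires; M=1 Q=18 A=3
Draw 15: a1=1.278, a2=18.954, a3=5.544, a0=25.776; τ=−ln(0.6737)/25.776=0.015 → t=0.714 > T=0.71: stop.
Read off M at T=0.71: 1

M at T = 1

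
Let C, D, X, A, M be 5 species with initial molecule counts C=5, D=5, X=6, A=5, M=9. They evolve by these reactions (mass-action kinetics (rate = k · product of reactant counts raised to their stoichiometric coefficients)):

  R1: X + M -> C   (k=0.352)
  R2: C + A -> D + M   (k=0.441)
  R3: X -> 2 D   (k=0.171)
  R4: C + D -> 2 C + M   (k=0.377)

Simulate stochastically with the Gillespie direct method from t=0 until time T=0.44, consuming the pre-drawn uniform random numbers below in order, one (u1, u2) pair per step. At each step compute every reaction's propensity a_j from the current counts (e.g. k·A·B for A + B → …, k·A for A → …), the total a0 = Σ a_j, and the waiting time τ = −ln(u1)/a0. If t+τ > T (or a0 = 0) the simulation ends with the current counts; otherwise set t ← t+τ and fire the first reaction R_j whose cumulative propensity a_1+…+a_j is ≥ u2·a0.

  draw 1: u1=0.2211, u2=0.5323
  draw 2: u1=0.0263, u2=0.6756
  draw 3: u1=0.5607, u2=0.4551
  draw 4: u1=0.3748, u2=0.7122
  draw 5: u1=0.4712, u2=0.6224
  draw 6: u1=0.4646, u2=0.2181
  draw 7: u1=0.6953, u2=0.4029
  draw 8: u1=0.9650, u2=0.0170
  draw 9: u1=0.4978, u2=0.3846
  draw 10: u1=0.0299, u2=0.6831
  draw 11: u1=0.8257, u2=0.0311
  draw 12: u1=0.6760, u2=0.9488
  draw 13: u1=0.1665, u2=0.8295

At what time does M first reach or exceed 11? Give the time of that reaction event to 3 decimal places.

Threshold first reached at t = 0.132

t=0.000: C=5 D=5 X=6 A=5 M=9
Draw 1: a1=19.008, a2=11.025, a3=1.026, a4=9.425, a0=40.484; τ=−ln(0.2211)/40.484=0.037 → t=0.037; u2·a0=0.5323·40.484=21.550; a1=19.008 < 21.550 ≤ a1+a2=30.033 → R2 fires; C=4 D=6 X=6 A=4 M=10
Draw 2: a1=21.120, a2=7.056, a3=1.026, a4=9.048, a0=38.250; τ=−ln(0.0263)/38.250=0.095 → t=0.132; u2·a0=0.6756·38.250=25.842; a1=21.120 < 25.842 ≤ a1+a2=28.176 → R2 fires; C=3 D=7 X=6 A=3 M=11
Draw 3: a1=23.232, a2=3.969, a3=1.026, a4=7.917, a0=36.144; τ=−ln(0.5607)/36.144=0.016 → t=0.148; u2·a0=0.4551·36.144=16.449 ≤ a1=23.232 → R1 fires; C=4 D=7 X=5 A=3 M=10
Draw 4: a1=17.600, a2=5.292, a3=0.855, a4=10.556, a0=34.303; τ=−ln(0.3748)/34.303=0.029 → t=0.177; u2·a0=0.7122·34.303=24.431; a1+…+a3=23.747 < 24.431 ≤ a1+…+a4=34.303 → R4 fires; C=5 D=6 X=5 A=3 M=11
Draw 5: a1=19.360, a2=6.615, a3=0.855, a4=11.310, a0=38.140; τ=−ln(0.4712)/38.140=0.020 → t=0.197; u2·a0=0.6224·38.140=23.738; a1=19.360 < 23.738 ≤ a1+a2=25.975 → R2 fires; C=4 D=7 X=5 A=2 M=12
Draw 6: a1=21.120, a2=3.528, a3=0.855, a4=10.556, a0=36.059; τ=−ln(0.4646)/36.059=0.021 → t=0.218; u2·a0=0.2181·36.059=7.864 ≤ a1=21.120 → R1 fires; C=5 D=7 X=4 A=2 M=11
Draw 7: a1=15.488, a2=4.410, a3=0.684, a4=13.195, a0=33.777; τ=−ln(0.6953)/33.777=0.011 → t=0.229; u2·a0=0.4029·33.777=13.609 ≤ a1=15.488 → R1 fires; C=6 D=7 X=3 A=2 M=10
Draw 8: a1=10.560, a2=5.292, a3=0.513, a4=15.834, a0=32.199; τ=−ln(0.9650)/32.199=0.001 → t=0.230; u2·a0=0.0170·32.199=0.547 ≤ a1=10.560 → R1 fires; C=7 D=7 X=2 A=2 M=9
Draw 9: a1=6.336, a2=6.174, a3=0.342, a4=18.473, a0=31.325; τ=−ln(0.4978)/31.325=0.022 → t=0.252; u2·a0=0.3846·31.325=12.048; a1=6.336 < 12.048 ≤ a1+a2=12.510 → R2 fires; C=6 D=8 X=2 A=1 M=10
Draw 10: a1=7.040, a2=2.646, a3=0.342, a4=18.096, a0=28.124; τ=−ln(0.0299)/28.124=0.125 → t=0.377; u2·a0=0.6831·28.124=19.212; a1+…+a3=10.028 < 19.212 ≤ a1+…+a4=28.124 → R4 fires; C=7 D=7 X=2 A=1 M=11
Draw 11: a1=7.744, a2=3.087, a3=0.342, a4=18.473, a0=29.646; τ=−ln(0.8257)/29.646=0.006 → t=0.383; u2·a0=0.0311·29.646=0.922 ≤ a1=7.744 → R1 fires; C=8 D=7 X=1 A=1 M=10
Draw 12: a1=3.520, a2=3.528, a3=0.171, a4=21.112, a0=28.331; τ=−ln(0.6760)/28.331=0.014 → t=0.397; u2·a0=0.9488·28.331=26.880; a1+…+a3=7.219 < 26.880 ≤ a1+…+a4=28.331 → R4 fires; C=9 D=6 X=1 A=1 M=11
Draw 13: a1=3.872, a2=3.969, a3=0.171, a4=20.358, a0=28.370; τ=−ln(0.1665)/28.370=0.063 → t=0.460 > T=0.44: stop.
M first becomes ≥ 11 when it reaches 11 at the event at t=0.132.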